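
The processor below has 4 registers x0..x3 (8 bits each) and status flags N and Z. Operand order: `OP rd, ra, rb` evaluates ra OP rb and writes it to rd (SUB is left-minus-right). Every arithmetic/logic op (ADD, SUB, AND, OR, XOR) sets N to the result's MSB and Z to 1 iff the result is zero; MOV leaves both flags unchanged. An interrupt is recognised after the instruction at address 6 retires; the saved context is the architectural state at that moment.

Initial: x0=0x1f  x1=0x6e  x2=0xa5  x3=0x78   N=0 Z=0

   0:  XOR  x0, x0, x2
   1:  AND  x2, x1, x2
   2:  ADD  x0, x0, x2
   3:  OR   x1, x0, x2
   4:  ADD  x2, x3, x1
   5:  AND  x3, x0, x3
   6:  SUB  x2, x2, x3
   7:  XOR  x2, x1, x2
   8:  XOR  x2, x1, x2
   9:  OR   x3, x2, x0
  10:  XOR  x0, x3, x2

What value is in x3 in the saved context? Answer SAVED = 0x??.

after  0: x0=0xba x1=0x6e x2=0xa5 x3=0x78  N=1 Z=0
after  1: x0=0xba x1=0x6e x2=0x24 x3=0x78  N=0 Z=0
after  2: x0=0xde x1=0x6e x2=0x24 x3=0x78  N=1 Z=0
after  3: x0=0xde x1=0xfe x2=0x24 x3=0x78  N=1 Z=0
after  4: x0=0xde x1=0xfe x2=0x76 x3=0x78  N=0 Z=0
after  5: x0=0xde x1=0xfe x2=0x76 x3=0x58  N=0 Z=0
after  6: x0=0xde x1=0xfe x2=0x1e x3=0x58  N=0 Z=0
-- IRQ taken; context saved, return-PC = 7 --

SAVED = 0x58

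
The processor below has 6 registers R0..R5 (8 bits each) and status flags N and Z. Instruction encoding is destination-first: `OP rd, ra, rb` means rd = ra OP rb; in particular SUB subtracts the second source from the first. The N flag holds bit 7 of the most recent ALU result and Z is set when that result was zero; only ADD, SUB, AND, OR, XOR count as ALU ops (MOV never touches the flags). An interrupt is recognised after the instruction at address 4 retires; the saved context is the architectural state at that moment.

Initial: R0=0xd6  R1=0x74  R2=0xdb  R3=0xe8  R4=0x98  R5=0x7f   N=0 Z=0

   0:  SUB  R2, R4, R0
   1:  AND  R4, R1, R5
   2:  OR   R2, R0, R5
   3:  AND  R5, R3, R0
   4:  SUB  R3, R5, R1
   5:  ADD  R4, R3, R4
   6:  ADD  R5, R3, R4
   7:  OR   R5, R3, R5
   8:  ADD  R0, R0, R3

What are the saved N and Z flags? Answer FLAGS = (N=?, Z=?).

after  0: R0=0xd6 R1=0x74 R2=0xc2 R3=0xe8 R4=0x98 R5=0x7f  N=1 Z=0
after  1: R0=0xd6 R1=0x74 R2=0xc2 R3=0xe8 R4=0x74 R5=0x7f  N=0 Z=0
after  2: R0=0xd6 R1=0x74 R2=0xff R3=0xe8 R4=0x74 R5=0x7f  N=1 Z=0
after  3: R0=0xd6 R1=0x74 R2=0xff R3=0xe8 R4=0x74 R5=0xc0  N=1 Z=0
after  4: R0=0xd6 R1=0x74 R2=0xff R3=0x4c R4=0x74 R5=0xc0  N=0 Z=0
-- IRQ taken; context saved, return-PC = 5 --

FLAGS = (N=0, Z=0)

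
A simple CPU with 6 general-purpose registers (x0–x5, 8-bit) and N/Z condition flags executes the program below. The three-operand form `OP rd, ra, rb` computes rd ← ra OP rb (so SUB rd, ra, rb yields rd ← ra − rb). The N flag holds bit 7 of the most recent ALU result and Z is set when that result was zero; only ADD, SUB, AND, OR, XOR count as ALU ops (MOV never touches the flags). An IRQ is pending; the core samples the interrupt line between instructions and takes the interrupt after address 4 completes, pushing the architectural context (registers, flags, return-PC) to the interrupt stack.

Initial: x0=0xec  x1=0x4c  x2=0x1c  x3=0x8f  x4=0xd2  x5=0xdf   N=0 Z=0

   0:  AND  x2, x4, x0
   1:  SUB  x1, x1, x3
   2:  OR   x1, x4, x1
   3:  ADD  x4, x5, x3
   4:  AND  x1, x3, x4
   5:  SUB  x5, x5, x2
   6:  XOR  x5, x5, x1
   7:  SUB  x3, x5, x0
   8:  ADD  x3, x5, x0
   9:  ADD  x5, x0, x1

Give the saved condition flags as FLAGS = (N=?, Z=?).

FLAGS = (N=0, Z=0)

after  0: x0=0xec x1=0x4c x2=0xc0 x3=0x8f x4=0xd2 x5=0xdf  N=1 Z=0
after  1: x0=0xec x1=0xbd x2=0xc0 x3=0x8f x4=0xd2 x5=0xdf  N=1 Z=0
after  2: x0=0xec x1=0xff x2=0xc0 x3=0x8f x4=0xd2 x5=0xdf  N=1 Z=0
after  3: x0=0xec x1=0xff x2=0xc0 x3=0x8f x4=0x6e x5=0xdf  N=0 Z=0
after  4: x0=0xec x1=0x0e x2=0xc0 x3=0x8f x4=0x6e x5=0xdf  N=0 Z=0
-- IRQ taken; context saved, return-PC = 5 --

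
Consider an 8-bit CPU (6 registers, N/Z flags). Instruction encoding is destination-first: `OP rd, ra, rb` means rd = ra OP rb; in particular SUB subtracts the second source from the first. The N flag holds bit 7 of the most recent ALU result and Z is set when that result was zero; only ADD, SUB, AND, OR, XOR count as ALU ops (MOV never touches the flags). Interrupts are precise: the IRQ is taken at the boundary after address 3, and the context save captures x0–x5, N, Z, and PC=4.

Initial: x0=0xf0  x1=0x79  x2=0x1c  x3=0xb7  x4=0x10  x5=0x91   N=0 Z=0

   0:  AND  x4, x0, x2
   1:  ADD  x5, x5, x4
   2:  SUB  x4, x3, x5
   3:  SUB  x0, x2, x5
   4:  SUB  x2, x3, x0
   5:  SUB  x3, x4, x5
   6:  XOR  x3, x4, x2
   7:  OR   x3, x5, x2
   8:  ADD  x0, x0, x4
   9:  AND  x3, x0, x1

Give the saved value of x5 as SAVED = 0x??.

SAVED = 0xa1

after  0: x0=0xf0 x1=0x79 x2=0x1c x3=0xb7 x4=0x10 x5=0x91  N=0 Z=0
after  1: x0=0xf0 x1=0x79 x2=0x1c x3=0xb7 x4=0x10 x5=0xa1  N=1 Z=0
after  2: x0=0xf0 x1=0x79 x2=0x1c x3=0xb7 x4=0x16 x5=0xa1  N=0 Z=0
after  3: x0=0x7b x1=0x79 x2=0x1c x3=0xb7 x4=0x16 x5=0xa1  N=0 Z=0
-- IRQ taken; context saved, return-PC = 4 --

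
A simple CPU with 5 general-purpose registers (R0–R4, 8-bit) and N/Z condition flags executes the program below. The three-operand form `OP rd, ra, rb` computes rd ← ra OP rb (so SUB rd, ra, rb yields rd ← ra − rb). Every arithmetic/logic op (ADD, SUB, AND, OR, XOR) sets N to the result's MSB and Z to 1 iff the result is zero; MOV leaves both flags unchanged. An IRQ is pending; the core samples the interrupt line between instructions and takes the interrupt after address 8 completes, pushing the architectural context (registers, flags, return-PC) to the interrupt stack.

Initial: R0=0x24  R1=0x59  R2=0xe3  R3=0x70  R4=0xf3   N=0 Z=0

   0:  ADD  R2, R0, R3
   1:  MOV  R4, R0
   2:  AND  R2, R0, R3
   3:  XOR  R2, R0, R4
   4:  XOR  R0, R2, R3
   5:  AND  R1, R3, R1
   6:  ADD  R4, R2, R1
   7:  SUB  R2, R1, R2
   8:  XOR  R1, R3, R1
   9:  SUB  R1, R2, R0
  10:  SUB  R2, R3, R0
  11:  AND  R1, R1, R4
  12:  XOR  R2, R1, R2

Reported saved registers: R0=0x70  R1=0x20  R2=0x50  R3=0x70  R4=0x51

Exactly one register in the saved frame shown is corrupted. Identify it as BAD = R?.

after  0: R0=0x24 R1=0x59 R2=0x94 R3=0x70 R4=0xf3  N=1 Z=0
after  1: R0=0x24 R1=0x59 R2=0x94 R3=0x70 R4=0x24  N=1 Z=0
after  2: R0=0x24 R1=0x59 R2=0x20 R3=0x70 R4=0x24  N=0 Z=0
after  3: R0=0x24 R1=0x59 R2=0x00 R3=0x70 R4=0x24  N=0 Z=1
after  4: R0=0x70 R1=0x59 R2=0x00 R3=0x70 R4=0x24  N=0 Z=0
after  5: R0=0x70 R1=0x50 R2=0x00 R3=0x70 R4=0x24  N=0 Z=0
after  6: R0=0x70 R1=0x50 R2=0x00 R3=0x70 R4=0x50  N=0 Z=0
after  7: R0=0x70 R1=0x50 R2=0x50 R3=0x70 R4=0x50  N=0 Z=0
after  8: R0=0x70 R1=0x20 R2=0x50 R3=0x70 R4=0x50  N=0 Z=0
-- IRQ taken; context saved, return-PC = 9 --
mismatch: R4: reported 0x51 vs actual 0x50

BAD = R4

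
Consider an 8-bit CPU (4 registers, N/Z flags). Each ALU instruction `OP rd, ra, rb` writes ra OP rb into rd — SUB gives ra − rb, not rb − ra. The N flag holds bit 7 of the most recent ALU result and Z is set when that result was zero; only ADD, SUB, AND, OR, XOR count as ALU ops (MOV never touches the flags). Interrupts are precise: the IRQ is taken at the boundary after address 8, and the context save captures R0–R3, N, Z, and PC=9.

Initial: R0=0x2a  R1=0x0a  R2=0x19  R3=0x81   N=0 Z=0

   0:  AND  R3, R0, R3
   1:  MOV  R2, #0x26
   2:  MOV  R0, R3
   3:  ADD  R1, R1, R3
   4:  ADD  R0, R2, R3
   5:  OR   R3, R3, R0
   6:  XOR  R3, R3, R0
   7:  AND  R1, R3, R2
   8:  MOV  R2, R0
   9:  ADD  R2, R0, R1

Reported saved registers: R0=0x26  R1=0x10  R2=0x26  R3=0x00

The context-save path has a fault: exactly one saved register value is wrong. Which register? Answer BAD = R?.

after  0: R0=0x2a R1=0x0a R2=0x19 R3=0x00  N=0 Z=1
after  1: R0=0x2a R1=0x0a R2=0x26 R3=0x00  N=0 Z=1
after  2: R0=0x00 R1=0x0a R2=0x26 R3=0x00  N=0 Z=1
after  3: R0=0x00 R1=0x0a R2=0x26 R3=0x00  N=0 Z=0
after  4: R0=0x26 R1=0x0a R2=0x26 R3=0x00  N=0 Z=0
after  5: R0=0x26 R1=0x0a R2=0x26 R3=0x26  N=0 Z=0
after  6: R0=0x26 R1=0x0a R2=0x26 R3=0x00  N=0 Z=1
after  7: R0=0x26 R1=0x00 R2=0x26 R3=0x00  N=0 Z=1
after  8: R0=0x26 R1=0x00 R2=0x26 R3=0x00  N=0 Z=1
-- IRQ taken; context saved, return-PC = 9 --
mismatch: R1: reported 0x10 vs actual 0x00

BAD = R1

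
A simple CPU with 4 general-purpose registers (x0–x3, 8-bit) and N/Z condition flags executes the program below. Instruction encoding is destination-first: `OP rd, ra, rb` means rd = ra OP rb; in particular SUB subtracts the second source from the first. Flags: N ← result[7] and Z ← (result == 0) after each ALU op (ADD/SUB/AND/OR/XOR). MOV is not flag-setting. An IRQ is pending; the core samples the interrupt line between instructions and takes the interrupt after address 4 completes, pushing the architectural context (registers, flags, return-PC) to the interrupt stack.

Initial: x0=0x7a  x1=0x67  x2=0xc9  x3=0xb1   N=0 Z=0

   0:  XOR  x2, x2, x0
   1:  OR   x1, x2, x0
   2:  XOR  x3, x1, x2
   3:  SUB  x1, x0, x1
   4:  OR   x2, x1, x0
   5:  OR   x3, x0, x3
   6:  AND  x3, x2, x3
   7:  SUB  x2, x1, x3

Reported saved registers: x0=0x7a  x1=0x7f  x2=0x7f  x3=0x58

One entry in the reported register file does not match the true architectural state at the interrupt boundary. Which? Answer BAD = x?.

BAD = x3

after  0: x0=0x7a x1=0x67 x2=0xb3 x3=0xb1  N=1 Z=0
after  1: x0=0x7a x1=0xfb x2=0xb3 x3=0xb1  N=1 Z=0
after  2: x0=0x7a x1=0xfb x2=0xb3 x3=0x48  N=0 Z=0
after  3: x0=0x7a x1=0x7f x2=0xb3 x3=0x48  N=0 Z=0
after  4: x0=0x7a x1=0x7f x2=0x7f x3=0x48  N=0 Z=0
-- IRQ taken; context saved, return-PC = 5 --
mismatch: x3: reported 0x58 vs actual 0x48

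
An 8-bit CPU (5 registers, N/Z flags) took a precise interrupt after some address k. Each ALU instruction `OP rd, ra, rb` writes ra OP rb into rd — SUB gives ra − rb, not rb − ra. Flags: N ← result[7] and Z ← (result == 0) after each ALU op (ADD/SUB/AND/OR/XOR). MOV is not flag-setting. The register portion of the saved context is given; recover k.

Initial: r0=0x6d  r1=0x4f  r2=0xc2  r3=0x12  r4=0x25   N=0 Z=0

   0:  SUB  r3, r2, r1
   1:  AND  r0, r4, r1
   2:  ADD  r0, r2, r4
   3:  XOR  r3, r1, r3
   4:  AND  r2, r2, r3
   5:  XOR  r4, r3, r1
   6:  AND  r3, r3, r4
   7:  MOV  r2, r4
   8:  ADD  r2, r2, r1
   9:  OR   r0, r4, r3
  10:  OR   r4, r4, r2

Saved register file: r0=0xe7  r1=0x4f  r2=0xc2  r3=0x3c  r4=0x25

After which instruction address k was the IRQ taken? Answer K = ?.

after  0: r0=0x6d r1=0x4f r2=0xc2 r3=0x73 r4=0x25  N=0 Z=0
after  1: r0=0x05 r1=0x4f r2=0xc2 r3=0x73 r4=0x25  N=0 Z=0
after  2: r0=0xe7 r1=0x4f r2=0xc2 r3=0x73 r4=0x25  N=1 Z=0
after  3: r0=0xe7 r1=0x4f r2=0xc2 r3=0x3c r4=0x25  N=0 Z=0
-- IRQ taken; context saved, return-PC = 4 --

K = 3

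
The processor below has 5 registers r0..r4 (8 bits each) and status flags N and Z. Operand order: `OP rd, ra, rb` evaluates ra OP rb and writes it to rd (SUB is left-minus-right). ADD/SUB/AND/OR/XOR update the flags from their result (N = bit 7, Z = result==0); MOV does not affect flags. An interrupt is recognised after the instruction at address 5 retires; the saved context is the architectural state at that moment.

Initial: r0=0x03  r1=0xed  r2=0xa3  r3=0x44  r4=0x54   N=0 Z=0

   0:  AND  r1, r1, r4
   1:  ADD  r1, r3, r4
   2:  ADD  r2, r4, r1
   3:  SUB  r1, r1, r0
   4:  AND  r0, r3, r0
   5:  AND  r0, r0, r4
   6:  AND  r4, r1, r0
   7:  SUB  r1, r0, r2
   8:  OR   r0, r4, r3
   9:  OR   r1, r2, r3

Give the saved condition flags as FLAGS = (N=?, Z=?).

FLAGS = (N=0, Z=1)

after  0: r0=0x03 r1=0x44 r2=0xa3 r3=0x44 r4=0x54  N=0 Z=0
after  1: r0=0x03 r1=0x98 r2=0xa3 r3=0x44 r4=0x54  N=1 Z=0
after  2: r0=0x03 r1=0x98 r2=0xec r3=0x44 r4=0x54  N=1 Z=0
after  3: r0=0x03 r1=0x95 r2=0xec r3=0x44 r4=0x54  N=1 Z=0
after  4: r0=0x00 r1=0x95 r2=0xec r3=0x44 r4=0x54  N=0 Z=1
after  5: r0=0x00 r1=0x95 r2=0xec r3=0x44 r4=0x54  N=0 Z=1
-- IRQ taken; context saved, return-PC = 6 --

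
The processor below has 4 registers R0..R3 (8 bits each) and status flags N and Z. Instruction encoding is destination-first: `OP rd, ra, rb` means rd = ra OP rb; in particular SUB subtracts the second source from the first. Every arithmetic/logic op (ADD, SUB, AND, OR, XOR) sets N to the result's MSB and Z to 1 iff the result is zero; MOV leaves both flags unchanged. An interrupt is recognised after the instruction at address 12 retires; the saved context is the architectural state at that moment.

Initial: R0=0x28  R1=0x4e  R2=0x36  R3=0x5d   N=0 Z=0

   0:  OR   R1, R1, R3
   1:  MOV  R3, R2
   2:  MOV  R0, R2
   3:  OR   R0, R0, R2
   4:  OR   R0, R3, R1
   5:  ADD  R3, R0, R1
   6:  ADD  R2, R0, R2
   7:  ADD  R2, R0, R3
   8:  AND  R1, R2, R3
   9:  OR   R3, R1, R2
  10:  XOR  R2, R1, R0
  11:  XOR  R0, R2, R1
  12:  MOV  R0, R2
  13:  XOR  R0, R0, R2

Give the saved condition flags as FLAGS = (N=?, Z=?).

after  0: R0=0x28 R1=0x5f R2=0x36 R3=0x5d  N=0 Z=0
after  1: R0=0x28 R1=0x5f R2=0x36 R3=0x36  N=0 Z=0
after  2: R0=0x36 R1=0x5f R2=0x36 R3=0x36  N=0 Z=0
after  3: R0=0x36 R1=0x5f R2=0x36 R3=0x36  N=0 Z=0
after  4: R0=0x7f R1=0x5f R2=0x36 R3=0x36  N=0 Z=0
after  5: R0=0x7f R1=0x5f R2=0x36 R3=0xde  N=1 Z=0
after  6: R0=0x7f R1=0x5f R2=0xb5 R3=0xde  N=1 Z=0
after  7: R0=0x7f R1=0x5f R2=0x5d R3=0xde  N=0 Z=0
after  8: R0=0x7f R1=0x5c R2=0x5d R3=0xde  N=0 Z=0
after  9: R0=0x7f R1=0x5c R2=0x5d R3=0x5d  N=0 Z=0
after 10: R0=0x7f R1=0x5c R2=0x23 R3=0x5d  N=0 Z=0
after 11: R0=0x7f R1=0x5c R2=0x23 R3=0x5d  N=0 Z=0
after 12: R0=0x23 R1=0x5c R2=0x23 R3=0x5d  N=0 Z=0
-- IRQ taken; context saved, return-PC = 13 --

FLAGS = (N=0, Z=0)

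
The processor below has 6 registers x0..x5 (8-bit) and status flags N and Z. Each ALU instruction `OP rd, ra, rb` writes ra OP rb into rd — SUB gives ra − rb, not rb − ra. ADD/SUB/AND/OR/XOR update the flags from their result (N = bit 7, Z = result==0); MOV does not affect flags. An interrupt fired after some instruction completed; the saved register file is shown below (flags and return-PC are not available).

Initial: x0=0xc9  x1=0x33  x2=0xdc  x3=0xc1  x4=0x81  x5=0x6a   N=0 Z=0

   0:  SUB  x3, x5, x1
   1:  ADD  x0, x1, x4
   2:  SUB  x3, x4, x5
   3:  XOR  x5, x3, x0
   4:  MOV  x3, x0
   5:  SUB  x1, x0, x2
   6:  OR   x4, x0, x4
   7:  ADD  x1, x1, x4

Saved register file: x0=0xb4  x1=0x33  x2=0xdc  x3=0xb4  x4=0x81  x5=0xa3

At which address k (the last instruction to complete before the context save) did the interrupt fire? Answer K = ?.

K = 4

after  0: x0=0xc9 x1=0x33 x2=0xdc x3=0x37 x4=0x81 x5=0x6a  N=0 Z=0
after  1: x0=0xb4 x1=0x33 x2=0xdc x3=0x37 x4=0x81 x5=0x6a  N=1 Z=0
after  2: x0=0xb4 x1=0x33 x2=0xdc x3=0x17 x4=0x81 x5=0x6a  N=0 Z=0
after  3: x0=0xb4 x1=0x33 x2=0xdc x3=0x17 x4=0x81 x5=0xa3  N=1 Z=0
after  4: x0=0xb4 x1=0x33 x2=0xdc x3=0xb4 x4=0x81 x5=0xa3  N=1 Z=0
-- IRQ taken; context saved, return-PC = 5 --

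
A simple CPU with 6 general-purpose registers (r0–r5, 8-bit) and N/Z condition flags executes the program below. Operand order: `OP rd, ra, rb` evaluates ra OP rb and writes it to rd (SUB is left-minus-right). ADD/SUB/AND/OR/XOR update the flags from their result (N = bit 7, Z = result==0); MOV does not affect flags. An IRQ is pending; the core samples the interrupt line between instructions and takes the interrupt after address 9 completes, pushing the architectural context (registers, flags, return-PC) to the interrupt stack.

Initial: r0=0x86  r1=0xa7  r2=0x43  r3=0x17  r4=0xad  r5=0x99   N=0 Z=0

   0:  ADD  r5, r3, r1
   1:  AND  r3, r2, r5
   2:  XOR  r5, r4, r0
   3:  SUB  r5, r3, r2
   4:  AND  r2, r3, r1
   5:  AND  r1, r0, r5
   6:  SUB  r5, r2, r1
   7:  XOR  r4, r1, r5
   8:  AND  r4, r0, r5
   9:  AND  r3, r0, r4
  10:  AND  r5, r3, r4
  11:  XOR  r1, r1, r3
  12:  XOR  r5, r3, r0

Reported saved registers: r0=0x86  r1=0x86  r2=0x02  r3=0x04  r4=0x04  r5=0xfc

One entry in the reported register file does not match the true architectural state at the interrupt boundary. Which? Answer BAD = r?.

BAD = r5

after  0: r0=0x86 r1=0xa7 r2=0x43 r3=0x17 r4=0xad r5=0xbe  N=1 Z=0
after  1: r0=0x86 r1=0xa7 r2=0x43 r3=0x02 r4=0xad r5=0xbe  N=0 Z=0
after  2: r0=0x86 r1=0xa7 r2=0x43 r3=0x02 r4=0xad r5=0x2b  N=0 Z=0
after  3: r0=0x86 r1=0xa7 r2=0x43 r3=0x02 r4=0xad r5=0xbf  N=1 Z=0
after  4: r0=0x86 r1=0xa7 r2=0x02 r3=0x02 r4=0xad r5=0xbf  N=0 Z=0
after  5: r0=0x86 r1=0x86 r2=0x02 r3=0x02 r4=0xad r5=0xbf  N=1 Z=0
after  6: r0=0x86 r1=0x86 r2=0x02 r3=0x02 r4=0xad r5=0x7c  N=0 Z=0
after  7: r0=0x86 r1=0x86 r2=0x02 r3=0x02 r4=0xfa r5=0x7c  N=1 Z=0
after  8: r0=0x86 r1=0x86 r2=0x02 r3=0x02 r4=0x04 r5=0x7c  N=0 Z=0
after  9: r0=0x86 r1=0x86 r2=0x02 r3=0x04 r4=0x04 r5=0x7c  N=0 Z=0
-- IRQ taken; context saved, return-PC = 10 --
mismatch: r5: reported 0xfc vs actual 0x7c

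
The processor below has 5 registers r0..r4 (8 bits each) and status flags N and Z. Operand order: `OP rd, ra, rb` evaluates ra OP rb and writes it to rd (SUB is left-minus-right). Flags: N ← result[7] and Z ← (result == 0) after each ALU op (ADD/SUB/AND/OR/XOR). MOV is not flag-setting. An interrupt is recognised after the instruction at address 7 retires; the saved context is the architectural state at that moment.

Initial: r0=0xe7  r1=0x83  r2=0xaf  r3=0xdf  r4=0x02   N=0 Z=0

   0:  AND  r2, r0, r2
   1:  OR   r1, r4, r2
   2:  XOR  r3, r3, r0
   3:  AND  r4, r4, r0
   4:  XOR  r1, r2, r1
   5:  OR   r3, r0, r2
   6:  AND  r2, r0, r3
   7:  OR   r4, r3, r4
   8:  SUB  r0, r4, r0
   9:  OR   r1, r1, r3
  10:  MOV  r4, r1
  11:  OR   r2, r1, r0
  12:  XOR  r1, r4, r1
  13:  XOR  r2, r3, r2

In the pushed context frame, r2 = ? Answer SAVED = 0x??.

SAVED = 0xe7

after  0: r0=0xe7 r1=0x83 r2=0xa7 r3=0xdf r4=0x02  N=1 Z=0
after  1: r0=0xe7 r1=0xa7 r2=0xa7 r3=0xdf r4=0x02  N=1 Z=0
after  2: r0=0xe7 r1=0xa7 r2=0xa7 r3=0x38 r4=0x02  N=0 Z=0
after  3: r0=0xe7 r1=0xa7 r2=0xa7 r3=0x38 r4=0x02  N=0 Z=0
after  4: r0=0xe7 r1=0x00 r2=0xa7 r3=0x38 r4=0x02  N=0 Z=1
after  5: r0=0xe7 r1=0x00 r2=0xa7 r3=0xe7 r4=0x02  N=1 Z=0
after  6: r0=0xe7 r1=0x00 r2=0xe7 r3=0xe7 r4=0x02  N=1 Z=0
after  7: r0=0xe7 r1=0x00 r2=0xe7 r3=0xe7 r4=0xe7  N=1 Z=0
-- IRQ taken; context saved, return-PC = 8 --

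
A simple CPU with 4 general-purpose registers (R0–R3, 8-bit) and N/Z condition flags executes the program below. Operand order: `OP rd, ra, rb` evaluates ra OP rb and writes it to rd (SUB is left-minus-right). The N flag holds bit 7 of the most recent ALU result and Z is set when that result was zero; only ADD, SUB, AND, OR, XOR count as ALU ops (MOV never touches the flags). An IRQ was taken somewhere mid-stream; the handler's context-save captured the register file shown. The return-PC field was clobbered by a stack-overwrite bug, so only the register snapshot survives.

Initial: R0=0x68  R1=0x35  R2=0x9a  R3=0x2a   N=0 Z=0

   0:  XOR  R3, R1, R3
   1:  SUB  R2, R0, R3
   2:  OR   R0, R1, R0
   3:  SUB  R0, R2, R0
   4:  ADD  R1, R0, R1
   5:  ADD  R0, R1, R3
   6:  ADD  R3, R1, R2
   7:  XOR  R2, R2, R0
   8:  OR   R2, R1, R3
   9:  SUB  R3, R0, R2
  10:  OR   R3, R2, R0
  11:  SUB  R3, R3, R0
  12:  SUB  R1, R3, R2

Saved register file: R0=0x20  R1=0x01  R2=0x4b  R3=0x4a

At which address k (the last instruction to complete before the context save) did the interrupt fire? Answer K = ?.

after  0: R0=0x68 R1=0x35 R2=0x9a R3=0x1f  N=0 Z=0
after  1: R0=0x68 R1=0x35 R2=0x49 R3=0x1f  N=0 Z=0
after  2: R0=0x7d R1=0x35 R2=0x49 R3=0x1f  N=0 Z=0
after  3: R0=0xcc R1=0x35 R2=0x49 R3=0x1f  N=1 Z=0
after  4: R0=0xcc R1=0x01 R2=0x49 R3=0x1f  N=0 Z=0
after  5: R0=0x20 R1=0x01 R2=0x49 R3=0x1f  N=0 Z=0
after  6: R0=0x20 R1=0x01 R2=0x49 R3=0x4a  N=0 Z=0
after  7: R0=0x20 R1=0x01 R2=0x69 R3=0x4a  N=0 Z=0
after  8: R0=0x20 R1=0x01 R2=0x4b R3=0x4a  N=0 Z=0
-- IRQ taken; context saved, return-PC = 9 --

K = 8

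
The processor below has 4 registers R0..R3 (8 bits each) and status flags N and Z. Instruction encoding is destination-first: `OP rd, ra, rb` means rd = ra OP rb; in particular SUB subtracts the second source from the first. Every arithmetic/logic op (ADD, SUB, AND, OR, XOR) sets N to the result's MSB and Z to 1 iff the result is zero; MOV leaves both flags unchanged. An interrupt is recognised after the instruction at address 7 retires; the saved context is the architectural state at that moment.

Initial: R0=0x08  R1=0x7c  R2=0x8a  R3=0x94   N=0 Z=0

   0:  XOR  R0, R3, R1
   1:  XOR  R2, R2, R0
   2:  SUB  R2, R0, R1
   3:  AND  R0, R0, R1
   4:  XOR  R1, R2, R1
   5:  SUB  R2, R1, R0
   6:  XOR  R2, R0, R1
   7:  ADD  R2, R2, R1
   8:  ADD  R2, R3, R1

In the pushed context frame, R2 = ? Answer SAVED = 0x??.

after  0: R0=0xe8 R1=0x7c R2=0x8a R3=0x94  N=1 Z=0
after  1: R0=0xe8 R1=0x7c R2=0x62 R3=0x94  N=0 Z=0
after  2: R0=0xe8 R1=0x7c R2=0x6c R3=0x94  N=0 Z=0
after  3: R0=0x68 R1=0x7c R2=0x6c R3=0x94  N=0 Z=0
after  4: R0=0x68 R1=0x10 R2=0x6c R3=0x94  N=0 Z=0
after  5: R0=0x68 R1=0x10 R2=0xa8 R3=0x94  N=1 Z=0
after  6: R0=0x68 R1=0x10 R2=0x78 R3=0x94  N=0 Z=0
after  7: R0=0x68 R1=0x10 R2=0x88 R3=0x94  N=1 Z=0
-- IRQ taken; context saved, return-PC = 8 --

SAVED = 0x88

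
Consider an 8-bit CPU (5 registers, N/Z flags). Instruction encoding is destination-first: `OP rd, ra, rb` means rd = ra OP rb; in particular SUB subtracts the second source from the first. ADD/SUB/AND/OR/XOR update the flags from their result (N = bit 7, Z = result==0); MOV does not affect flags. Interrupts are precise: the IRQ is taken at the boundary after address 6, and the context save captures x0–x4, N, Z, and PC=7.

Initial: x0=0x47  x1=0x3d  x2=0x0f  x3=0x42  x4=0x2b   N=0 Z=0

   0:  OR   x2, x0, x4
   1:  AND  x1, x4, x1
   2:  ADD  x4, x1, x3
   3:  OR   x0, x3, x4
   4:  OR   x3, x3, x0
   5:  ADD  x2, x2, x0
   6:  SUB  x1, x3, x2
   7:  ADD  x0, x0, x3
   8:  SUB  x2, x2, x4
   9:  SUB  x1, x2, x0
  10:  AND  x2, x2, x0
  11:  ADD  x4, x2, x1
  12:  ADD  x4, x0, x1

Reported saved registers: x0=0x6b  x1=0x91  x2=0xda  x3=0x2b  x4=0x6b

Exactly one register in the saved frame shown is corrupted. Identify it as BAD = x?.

after  0: x0=0x47 x1=0x3d x2=0x6f x3=0x42 x4=0x2b  N=0 Z=0
after  1: x0=0x47 x1=0x29 x2=0x6f x3=0x42 x4=0x2b  N=0 Z=0
after  2: x0=0x47 x1=0x29 x2=0x6f x3=0x42 x4=0x6b  N=0 Z=0
after  3: x0=0x6b x1=0x29 x2=0x6f x3=0x42 x4=0x6b  N=0 Z=0
after  4: x0=0x6b x1=0x29 x2=0x6f x3=0x6b x4=0x6b  N=0 Z=0
after  5: x0=0x6b x1=0x29 x2=0xda x3=0x6b x4=0x6b  N=1 Z=0
after  6: x0=0x6b x1=0x91 x2=0xda x3=0x6b x4=0x6b  N=1 Z=0
-- IRQ taken; context saved, return-PC = 7 --
mismatch: x3: reported 0x2b vs actual 0x6b

BAD = x3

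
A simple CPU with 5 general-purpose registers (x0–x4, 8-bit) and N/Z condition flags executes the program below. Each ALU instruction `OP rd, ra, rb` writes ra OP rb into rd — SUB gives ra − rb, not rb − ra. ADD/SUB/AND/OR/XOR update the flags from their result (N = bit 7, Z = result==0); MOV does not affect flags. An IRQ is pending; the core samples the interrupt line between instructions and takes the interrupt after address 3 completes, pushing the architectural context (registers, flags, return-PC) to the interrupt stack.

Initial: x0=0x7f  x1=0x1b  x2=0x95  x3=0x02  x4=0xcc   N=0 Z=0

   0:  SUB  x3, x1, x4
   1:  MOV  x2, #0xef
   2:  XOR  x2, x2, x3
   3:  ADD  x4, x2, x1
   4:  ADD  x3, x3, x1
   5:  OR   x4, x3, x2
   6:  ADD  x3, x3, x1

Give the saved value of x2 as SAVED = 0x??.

SAVED = 0xa0

after  0: x0=0x7f x1=0x1b x2=0x95 x3=0x4f x4=0xcc  N=0 Z=0
after  1: x0=0x7f x1=0x1b x2=0xef x3=0x4f x4=0xcc  N=0 Z=0
after  2: x0=0x7f x1=0x1b x2=0xa0 x3=0x4f x4=0xcc  N=1 Z=0
after  3: x0=0x7f x1=0x1b x2=0xa0 x3=0x4f x4=0xbb  N=1 Z=0
-- IRQ taken; context saved, return-PC = 4 --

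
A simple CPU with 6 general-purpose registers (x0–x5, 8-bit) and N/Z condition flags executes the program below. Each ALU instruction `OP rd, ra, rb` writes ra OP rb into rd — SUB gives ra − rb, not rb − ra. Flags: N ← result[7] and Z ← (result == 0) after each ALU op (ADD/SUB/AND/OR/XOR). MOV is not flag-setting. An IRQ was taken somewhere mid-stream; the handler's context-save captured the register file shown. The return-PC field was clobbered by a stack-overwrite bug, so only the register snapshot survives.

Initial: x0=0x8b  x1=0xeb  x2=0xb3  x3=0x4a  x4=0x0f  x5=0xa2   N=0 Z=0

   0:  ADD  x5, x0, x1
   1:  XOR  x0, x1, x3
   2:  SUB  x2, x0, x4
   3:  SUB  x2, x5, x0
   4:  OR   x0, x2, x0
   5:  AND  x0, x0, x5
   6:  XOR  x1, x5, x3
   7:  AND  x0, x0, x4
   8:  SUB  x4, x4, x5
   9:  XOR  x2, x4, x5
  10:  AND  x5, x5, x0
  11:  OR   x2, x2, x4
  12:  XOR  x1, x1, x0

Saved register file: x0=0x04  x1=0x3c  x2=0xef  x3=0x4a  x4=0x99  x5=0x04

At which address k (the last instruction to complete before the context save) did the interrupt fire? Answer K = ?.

K = 10

after  0: x0=0x8b x1=0xeb x2=0xb3 x3=0x4a x4=0x0f x5=0x76  N=0 Z=0
after  1: x0=0xa1 x1=0xeb x2=0xb3 x3=0x4a x4=0x0f x5=0x76  N=1 Z=0
after  2: x0=0xa1 x1=0xeb x2=0x92 x3=0x4a x4=0x0f x5=0x76  N=1 Z=0
after  3: x0=0xa1 x1=0xeb x2=0xd5 x3=0x4a x4=0x0f x5=0x76  N=1 Z=0
after  4: x0=0xf5 x1=0xeb x2=0xd5 x3=0x4a x4=0x0f x5=0x76  N=1 Z=0
after  5: x0=0x74 x1=0xeb x2=0xd5 x3=0x4a x4=0x0f x5=0x76  N=0 Z=0
after  6: x0=0x74 x1=0x3c x2=0xd5 x3=0x4a x4=0x0f x5=0x76  N=0 Z=0
after  7: x0=0x04 x1=0x3c x2=0xd5 x3=0x4a x4=0x0f x5=0x76  N=0 Z=0
after  8: x0=0x04 x1=0x3c x2=0xd5 x3=0x4a x4=0x99 x5=0x76  N=1 Z=0
after  9: x0=0x04 x1=0x3c x2=0xef x3=0x4a x4=0x99 x5=0x76  N=1 Z=0
after 10: x0=0x04 x1=0x3c x2=0xef x3=0x4a x4=0x99 x5=0x04  N=0 Z=0
-- IRQ taken; context saved, return-PC = 11 --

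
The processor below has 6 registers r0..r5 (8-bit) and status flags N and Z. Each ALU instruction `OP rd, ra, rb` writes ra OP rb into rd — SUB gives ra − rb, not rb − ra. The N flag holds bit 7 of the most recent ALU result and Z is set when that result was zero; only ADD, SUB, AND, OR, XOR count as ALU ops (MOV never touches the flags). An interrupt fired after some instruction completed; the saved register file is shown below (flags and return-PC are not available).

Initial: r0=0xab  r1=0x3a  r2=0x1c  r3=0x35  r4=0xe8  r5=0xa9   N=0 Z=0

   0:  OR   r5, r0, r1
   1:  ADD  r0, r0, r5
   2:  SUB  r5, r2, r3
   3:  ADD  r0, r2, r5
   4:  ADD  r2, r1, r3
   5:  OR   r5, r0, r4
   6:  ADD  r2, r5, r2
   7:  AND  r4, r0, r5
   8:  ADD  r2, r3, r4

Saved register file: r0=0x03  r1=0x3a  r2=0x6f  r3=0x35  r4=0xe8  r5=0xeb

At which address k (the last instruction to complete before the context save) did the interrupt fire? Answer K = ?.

after  0: r0=0xab r1=0x3a r2=0x1c r3=0x35 r4=0xe8 r5=0xbb  N=1 Z=0
after  1: r0=0x66 r1=0x3a r2=0x1c r3=0x35 r4=0xe8 r5=0xbb  N=0 Z=0
after  2: r0=0x66 r1=0x3a r2=0x1c r3=0x35 r4=0xe8 r5=0xe7  N=1 Z=0
after  3: r0=0x03 r1=0x3a r2=0x1c r3=0x35 r4=0xe8 r5=0xe7  N=0 Z=0
after  4: r0=0x03 r1=0x3a r2=0x6f r3=0x35 r4=0xe8 r5=0xe7  N=0 Z=0
after  5: r0=0x03 r1=0x3a r2=0x6f r3=0x35 r4=0xe8 r5=0xeb  N=1 Z=0
-- IRQ taken; context saved, return-PC = 6 --

K = 5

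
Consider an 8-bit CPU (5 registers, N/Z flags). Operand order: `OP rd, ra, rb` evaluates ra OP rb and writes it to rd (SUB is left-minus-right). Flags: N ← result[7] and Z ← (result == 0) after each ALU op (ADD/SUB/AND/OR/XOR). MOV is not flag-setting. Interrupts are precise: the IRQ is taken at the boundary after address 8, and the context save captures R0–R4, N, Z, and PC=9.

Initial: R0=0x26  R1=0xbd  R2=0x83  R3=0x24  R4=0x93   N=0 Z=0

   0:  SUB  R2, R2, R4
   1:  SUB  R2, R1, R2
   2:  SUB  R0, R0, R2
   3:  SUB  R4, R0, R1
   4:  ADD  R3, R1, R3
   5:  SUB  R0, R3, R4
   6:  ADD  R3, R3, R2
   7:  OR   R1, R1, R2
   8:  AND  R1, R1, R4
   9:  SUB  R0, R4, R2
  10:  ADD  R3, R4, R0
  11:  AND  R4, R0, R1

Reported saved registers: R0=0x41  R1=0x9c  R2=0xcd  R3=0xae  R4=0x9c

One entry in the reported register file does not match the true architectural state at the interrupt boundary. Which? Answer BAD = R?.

BAD = R0

after  0: R0=0x26 R1=0xbd R2=0xf0 R3=0x24 R4=0x93  N=1 Z=0
after  1: R0=0x26 R1=0xbd R2=0xcd R3=0x24 R4=0x93  N=1 Z=0
after  2: R0=0x59 R1=0xbd R2=0xcd R3=0x24 R4=0x93  N=0 Z=0
after  3: R0=0x59 R1=0xbd R2=0xcd R3=0x24 R4=0x9c  N=1 Z=0
after  4: R0=0x59 R1=0xbd R2=0xcd R3=0xe1 R4=0x9c  N=1 Z=0
after  5: R0=0x45 R1=0xbd R2=0xcd R3=0xe1 R4=0x9c  N=0 Z=0
after  6: R0=0x45 R1=0xbd R2=0xcd R3=0xae R4=0x9c  N=1 Z=0
after  7: R0=0x45 R1=0xfd R2=0xcd R3=0xae R4=0x9c  N=1 Z=0
after  8: R0=0x45 R1=0x9c R2=0xcd R3=0xae R4=0x9c  N=1 Z=0
-- IRQ taken; context saved, return-PC = 9 --
mismatch: R0: reported 0x41 vs actual 0x45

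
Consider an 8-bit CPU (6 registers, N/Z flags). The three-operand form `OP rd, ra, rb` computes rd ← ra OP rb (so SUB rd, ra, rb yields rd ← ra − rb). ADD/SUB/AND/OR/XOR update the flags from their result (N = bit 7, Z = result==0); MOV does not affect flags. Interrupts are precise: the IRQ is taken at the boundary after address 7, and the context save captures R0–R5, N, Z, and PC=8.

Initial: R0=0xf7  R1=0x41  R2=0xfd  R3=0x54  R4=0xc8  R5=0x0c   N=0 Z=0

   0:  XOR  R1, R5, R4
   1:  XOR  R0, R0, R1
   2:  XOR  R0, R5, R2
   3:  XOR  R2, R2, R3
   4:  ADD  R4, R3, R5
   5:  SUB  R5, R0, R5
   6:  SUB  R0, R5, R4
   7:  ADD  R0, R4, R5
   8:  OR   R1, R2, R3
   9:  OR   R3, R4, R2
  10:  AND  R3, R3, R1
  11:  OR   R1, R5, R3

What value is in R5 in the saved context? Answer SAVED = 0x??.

after  0: R0=0xf7 R1=0xc4 R2=0xfd R3=0x54 R4=0xc8 R5=0x0c  N=1 Z=0
after  1: R0=0x33 R1=0xc4 R2=0xfd R3=0x54 R4=0xc8 R5=0x0c  N=0 Z=0
after  2: R0=0xf1 R1=0xc4 R2=0xfd R3=0x54 R4=0xc8 R5=0x0c  N=1 Z=0
after  3: R0=0xf1 R1=0xc4 R2=0xa9 R3=0x54 R4=0xc8 R5=0x0c  N=1 Z=0
after  4: R0=0xf1 R1=0xc4 R2=0xa9 R3=0x54 R4=0x60 R5=0x0c  N=0 Z=0
after  5: R0=0xf1 R1=0xc4 R2=0xa9 R3=0x54 R4=0x60 R5=0xe5  N=1 Z=0
after  6: R0=0x85 R1=0xc4 R2=0xa9 R3=0x54 R4=0x60 R5=0xe5  N=1 Z=0
after  7: R0=0x45 R1=0xc4 R2=0xa9 R3=0x54 R4=0x60 R5=0xe5  N=0 Z=0
-- IRQ taken; context saved, return-PC = 8 --

SAVED = 0xe5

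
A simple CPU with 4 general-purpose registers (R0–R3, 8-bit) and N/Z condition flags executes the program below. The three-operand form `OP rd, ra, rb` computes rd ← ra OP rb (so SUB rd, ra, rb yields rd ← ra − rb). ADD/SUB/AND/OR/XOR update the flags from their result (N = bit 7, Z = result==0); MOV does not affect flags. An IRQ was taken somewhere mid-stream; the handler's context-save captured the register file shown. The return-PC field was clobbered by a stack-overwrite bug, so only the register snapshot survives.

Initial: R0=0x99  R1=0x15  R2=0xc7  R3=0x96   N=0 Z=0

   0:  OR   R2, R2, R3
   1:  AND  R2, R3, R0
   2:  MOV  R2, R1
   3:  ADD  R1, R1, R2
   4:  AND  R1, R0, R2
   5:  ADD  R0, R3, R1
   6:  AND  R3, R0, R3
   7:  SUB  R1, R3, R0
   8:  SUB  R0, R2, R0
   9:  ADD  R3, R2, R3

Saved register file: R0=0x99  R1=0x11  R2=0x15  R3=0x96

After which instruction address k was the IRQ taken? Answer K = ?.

after  0: R0=0x99 R1=0x15 R2=0xd7 R3=0x96  N=1 Z=0
after  1: R0=0x99 R1=0x15 R2=0x90 R3=0x96  N=1 Z=0
after  2: R0=0x99 R1=0x15 R2=0x15 R3=0x96  N=1 Z=0
after  3: R0=0x99 R1=0x2a R2=0x15 R3=0x96  N=0 Z=0
after  4: R0=0x99 R1=0x11 R2=0x15 R3=0x96  N=0 Z=0
-- IRQ taken; context saved, return-PC = 5 --

K = 4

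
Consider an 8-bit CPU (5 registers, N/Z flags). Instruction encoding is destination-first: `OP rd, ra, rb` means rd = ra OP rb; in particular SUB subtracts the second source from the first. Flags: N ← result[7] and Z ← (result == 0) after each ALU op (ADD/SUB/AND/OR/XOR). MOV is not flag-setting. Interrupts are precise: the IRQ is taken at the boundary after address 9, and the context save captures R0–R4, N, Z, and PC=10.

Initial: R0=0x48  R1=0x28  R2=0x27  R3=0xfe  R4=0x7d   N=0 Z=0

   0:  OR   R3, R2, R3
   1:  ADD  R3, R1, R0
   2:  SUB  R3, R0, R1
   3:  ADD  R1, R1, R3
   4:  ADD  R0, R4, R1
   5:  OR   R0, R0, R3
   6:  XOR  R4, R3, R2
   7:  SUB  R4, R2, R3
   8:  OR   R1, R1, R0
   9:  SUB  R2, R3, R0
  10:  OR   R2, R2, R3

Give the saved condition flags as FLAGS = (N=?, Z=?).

FLAGS = (N=0, Z=0)

after  0: R0=0x48 R1=0x28 R2=0x27 R3=0xff R4=0x7d  N=1 Z=0
after  1: R0=0x48 R1=0x28 R2=0x27 R3=0x70 R4=0x7d  N=0 Z=0
after  2: R0=0x48 R1=0x28 R2=0x27 R3=0x20 R4=0x7d  N=0 Z=0
after  3: R0=0x48 R1=0x48 R2=0x27 R3=0x20 R4=0x7d  N=0 Z=0
after  4: R0=0xc5 R1=0x48 R2=0x27 R3=0x20 R4=0x7d  N=1 Z=0
after  5: R0=0xe5 R1=0x48 R2=0x27 R3=0x20 R4=0x7d  N=1 Z=0
after  6: R0=0xe5 R1=0x48 R2=0x27 R3=0x20 R4=0x07  N=0 Z=0
after  7: R0=0xe5 R1=0x48 R2=0x27 R3=0x20 R4=0x07  N=0 Z=0
after  8: R0=0xe5 R1=0xed R2=0x27 R3=0x20 R4=0x07  N=1 Z=0
after  9: R0=0xe5 R1=0xed R2=0x3b R3=0x20 R4=0x07  N=0 Z=0
-- IRQ taken; context saved, return-PC = 10 --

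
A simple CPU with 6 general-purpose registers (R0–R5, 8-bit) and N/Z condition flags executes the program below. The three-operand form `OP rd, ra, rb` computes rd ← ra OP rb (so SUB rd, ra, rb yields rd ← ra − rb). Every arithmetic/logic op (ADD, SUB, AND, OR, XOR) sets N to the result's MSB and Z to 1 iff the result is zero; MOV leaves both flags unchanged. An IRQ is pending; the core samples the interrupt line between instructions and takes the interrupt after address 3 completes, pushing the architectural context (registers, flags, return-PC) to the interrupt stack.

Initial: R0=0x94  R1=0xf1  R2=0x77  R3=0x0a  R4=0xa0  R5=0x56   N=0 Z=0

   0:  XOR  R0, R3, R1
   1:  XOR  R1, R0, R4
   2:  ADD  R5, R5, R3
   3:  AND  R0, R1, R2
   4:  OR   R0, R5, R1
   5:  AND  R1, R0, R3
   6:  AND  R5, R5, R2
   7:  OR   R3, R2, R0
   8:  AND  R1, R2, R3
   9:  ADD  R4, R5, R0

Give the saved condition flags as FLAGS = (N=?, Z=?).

after  0: R0=0xfb R1=0xf1 R2=0x77 R3=0x0a R4=0xa0 R5=0x56  N=1 Z=0
after  1: R0=0xfb R1=0x5b R2=0x77 R3=0x0a R4=0xa0 R5=0x56  N=0 Z=0
after  2: R0=0xfb R1=0x5b R2=0x77 R3=0x0a R4=0xa0 R5=0x60  N=0 Z=0
after  3: R0=0x53 R1=0x5b R2=0x77 R3=0x0a R4=0xa0 R5=0x60  N=0 Z=0
-- IRQ taken; context saved, return-PC = 4 --

FLAGS = (N=0, Z=0)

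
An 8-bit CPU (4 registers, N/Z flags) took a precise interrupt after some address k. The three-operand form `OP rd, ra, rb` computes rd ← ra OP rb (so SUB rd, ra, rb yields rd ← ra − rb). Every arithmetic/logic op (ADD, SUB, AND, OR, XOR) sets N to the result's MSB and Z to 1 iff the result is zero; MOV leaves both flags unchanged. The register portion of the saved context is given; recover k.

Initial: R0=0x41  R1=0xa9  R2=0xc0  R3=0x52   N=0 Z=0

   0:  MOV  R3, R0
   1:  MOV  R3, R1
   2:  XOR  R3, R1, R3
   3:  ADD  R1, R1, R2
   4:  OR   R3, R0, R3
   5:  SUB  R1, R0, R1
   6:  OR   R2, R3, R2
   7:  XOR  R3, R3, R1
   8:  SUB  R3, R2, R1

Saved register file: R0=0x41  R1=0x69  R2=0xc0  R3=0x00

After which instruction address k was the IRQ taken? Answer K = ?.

after  0: R0=0x41 R1=0xa9 R2=0xc0 R3=0x41  N=0 Z=0
after  1: R0=0x41 R1=0xa9 R2=0xc0 R3=0xa9  N=0 Z=0
after  2: R0=0x41 R1=0xa9 R2=0xc0 R3=0x00  N=0 Z=1
after  3: R0=0x41 R1=0x69 R2=0xc0 R3=0x00  N=0 Z=0
-- IRQ taken; context saved, return-PC = 4 --

K = 3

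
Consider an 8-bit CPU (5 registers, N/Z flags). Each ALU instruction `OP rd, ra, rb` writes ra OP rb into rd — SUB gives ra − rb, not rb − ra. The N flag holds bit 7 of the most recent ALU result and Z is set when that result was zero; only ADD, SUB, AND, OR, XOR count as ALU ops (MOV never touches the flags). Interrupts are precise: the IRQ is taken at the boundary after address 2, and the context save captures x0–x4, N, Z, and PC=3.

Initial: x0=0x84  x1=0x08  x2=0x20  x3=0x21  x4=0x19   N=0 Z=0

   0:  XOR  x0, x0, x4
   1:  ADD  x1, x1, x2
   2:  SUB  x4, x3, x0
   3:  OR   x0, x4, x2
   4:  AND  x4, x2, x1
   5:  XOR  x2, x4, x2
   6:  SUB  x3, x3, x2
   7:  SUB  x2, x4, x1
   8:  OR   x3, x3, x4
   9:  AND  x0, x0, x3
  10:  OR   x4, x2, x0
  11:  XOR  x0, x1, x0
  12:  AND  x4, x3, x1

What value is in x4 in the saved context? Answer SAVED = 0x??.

after  0: x0=0x9d x1=0x08 x2=0x20 x3=0x21 x4=0x19  N=1 Z=0
after  1: x0=0x9d x1=0x28 x2=0x20 x3=0x21 x4=0x19  N=0 Z=0
after  2: x0=0x9d x1=0x28 x2=0x20 x3=0x21 x4=0x84  N=1 Z=0
-- IRQ taken; context saved, return-PC = 3 --

SAVED = 0x84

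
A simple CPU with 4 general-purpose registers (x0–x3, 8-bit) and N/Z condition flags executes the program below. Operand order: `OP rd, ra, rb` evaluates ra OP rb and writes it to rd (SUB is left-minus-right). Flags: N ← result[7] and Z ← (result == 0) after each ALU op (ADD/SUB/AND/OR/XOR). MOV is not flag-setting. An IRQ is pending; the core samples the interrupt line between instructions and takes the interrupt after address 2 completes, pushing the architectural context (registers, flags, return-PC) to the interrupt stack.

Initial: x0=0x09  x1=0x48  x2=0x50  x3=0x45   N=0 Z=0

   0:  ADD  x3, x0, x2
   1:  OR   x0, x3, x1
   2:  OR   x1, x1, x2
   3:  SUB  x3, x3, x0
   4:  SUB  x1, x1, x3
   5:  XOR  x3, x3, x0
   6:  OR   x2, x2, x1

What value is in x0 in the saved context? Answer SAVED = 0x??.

SAVED = 0x59

after  0: x0=0x09 x1=0x48 x2=0x50 x3=0x59  N=0 Z=0
after  1: x0=0x59 x1=0x48 x2=0x50 x3=0x59  N=0 Z=0
after  2: x0=0x59 x1=0x58 x2=0x50 x3=0x59  N=0 Z=0
-- IRQ taken; context saved, return-PC = 3 --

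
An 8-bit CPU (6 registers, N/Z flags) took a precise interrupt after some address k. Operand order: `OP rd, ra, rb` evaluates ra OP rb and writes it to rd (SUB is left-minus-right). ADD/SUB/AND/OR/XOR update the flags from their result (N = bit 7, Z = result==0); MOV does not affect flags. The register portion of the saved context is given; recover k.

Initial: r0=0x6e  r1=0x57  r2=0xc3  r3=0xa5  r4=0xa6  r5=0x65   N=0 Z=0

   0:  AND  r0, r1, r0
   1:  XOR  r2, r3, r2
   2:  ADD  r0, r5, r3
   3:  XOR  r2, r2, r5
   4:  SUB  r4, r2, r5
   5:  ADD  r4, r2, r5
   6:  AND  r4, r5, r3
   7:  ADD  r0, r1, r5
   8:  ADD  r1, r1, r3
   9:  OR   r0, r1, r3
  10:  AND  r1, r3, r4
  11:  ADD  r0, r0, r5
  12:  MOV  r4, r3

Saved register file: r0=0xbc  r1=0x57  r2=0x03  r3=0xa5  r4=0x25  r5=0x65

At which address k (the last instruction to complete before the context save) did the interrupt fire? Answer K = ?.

after  0: r0=0x46 r1=0x57 r2=0xc3 r3=0xa5 r4=0xa6 r5=0x65  N=0 Z=0
after  1: r0=0x46 r1=0x57 r2=0x66 r3=0xa5 r4=0xa6 r5=0x65  N=0 Z=0
after  2: r0=0x0a r1=0x57 r2=0x66 r3=0xa5 r4=0xa6 r5=0x65  N=0 Z=0
after  3: r0=0x0a r1=0x57 r2=0x03 r3=0xa5 r4=0xa6 r5=0x65  N=0 Z=0
after  4: r0=0x0a r1=0x57 r2=0x03 r3=0xa5 r4=0x9e r5=0x65  N=1 Z=0
after  5: r0=0x0a r1=0x57 r2=0x03 r3=0xa5 r4=0x68 r5=0x65  N=0 Z=0
after  6: r0=0x0a r1=0x57 r2=0x03 r3=0xa5 r4=0x25 r5=0x65  N=0 Z=0
after  7: r0=0xbc r1=0x57 r2=0x03 r3=0xa5 r4=0x25 r5=0x65  N=1 Z=0
-- IRQ taken; context saved, return-PC = 8 --

K = 7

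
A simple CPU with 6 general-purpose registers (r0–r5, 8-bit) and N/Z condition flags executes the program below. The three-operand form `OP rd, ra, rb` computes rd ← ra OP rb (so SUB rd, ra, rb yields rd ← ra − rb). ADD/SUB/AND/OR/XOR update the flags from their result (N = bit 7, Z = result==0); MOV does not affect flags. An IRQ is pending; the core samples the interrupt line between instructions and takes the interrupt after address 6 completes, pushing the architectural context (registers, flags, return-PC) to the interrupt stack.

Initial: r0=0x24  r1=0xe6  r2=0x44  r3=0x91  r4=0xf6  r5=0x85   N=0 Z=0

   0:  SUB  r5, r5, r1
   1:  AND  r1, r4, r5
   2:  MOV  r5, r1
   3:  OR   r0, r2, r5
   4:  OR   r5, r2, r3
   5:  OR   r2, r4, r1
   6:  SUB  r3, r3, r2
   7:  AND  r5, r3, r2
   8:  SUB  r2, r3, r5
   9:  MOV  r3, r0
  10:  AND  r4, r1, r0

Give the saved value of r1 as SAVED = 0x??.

SAVED = 0x96

after  0: r0=0x24 r1=0xe6 r2=0x44 r3=0x91 r4=0xf6 r5=0x9f  N=1 Z=0
after  1: r0=0x24 r1=0x96 r2=0x44 r3=0x91 r4=0xf6 r5=0x9f  N=1 Z=0
after  2: r0=0x24 r1=0x96 r2=0x44 r3=0x91 r4=0xf6 r5=0x96  N=1 Z=0
after  3: r0=0xd6 r1=0x96 r2=0x44 r3=0x91 r4=0xf6 r5=0x96  N=1 Z=0
after  4: r0=0xd6 r1=0x96 r2=0x44 r3=0x91 r4=0xf6 r5=0xd5  N=1 Z=0
after  5: r0=0xd6 r1=0x96 r2=0xf6 r3=0x91 r4=0xf6 r5=0xd5  N=1 Z=0
after  6: r0=0xd6 r1=0x96 r2=0xf6 r3=0x9b r4=0xf6 r5=0xd5  N=1 Z=0
-- IRQ taken; context saved, return-PC = 7 --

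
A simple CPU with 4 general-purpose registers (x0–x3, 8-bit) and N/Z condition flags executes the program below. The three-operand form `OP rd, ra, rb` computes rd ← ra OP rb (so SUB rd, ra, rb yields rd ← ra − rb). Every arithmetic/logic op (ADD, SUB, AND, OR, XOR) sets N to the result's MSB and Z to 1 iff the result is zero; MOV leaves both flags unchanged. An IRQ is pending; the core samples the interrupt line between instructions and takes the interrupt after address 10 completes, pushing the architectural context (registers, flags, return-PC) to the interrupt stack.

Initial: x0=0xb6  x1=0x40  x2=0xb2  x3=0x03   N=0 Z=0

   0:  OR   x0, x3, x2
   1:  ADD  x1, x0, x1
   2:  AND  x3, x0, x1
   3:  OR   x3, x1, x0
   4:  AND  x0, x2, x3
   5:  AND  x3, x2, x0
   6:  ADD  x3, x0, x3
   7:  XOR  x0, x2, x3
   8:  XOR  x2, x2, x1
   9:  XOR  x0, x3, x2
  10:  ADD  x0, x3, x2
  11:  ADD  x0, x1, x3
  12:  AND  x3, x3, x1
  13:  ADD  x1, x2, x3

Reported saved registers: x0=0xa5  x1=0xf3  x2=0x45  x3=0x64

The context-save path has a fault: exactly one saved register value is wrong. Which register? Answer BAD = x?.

BAD = x2

after  0: x0=0xb3 x1=0x40 x2=0xb2 x3=0x03  N=1 Z=0
after  1: x0=0xb3 x1=0xf3 x2=0xb2 x3=0x03  N=1 Z=0
after  2: x0=0xb3 x1=0xf3 x2=0xb2 x3=0xb3  N=1 Z=0
after  3: x0=0xb3 x1=0xf3 x2=0xb2 x3=0xf3  N=1 Z=0
after  4: x0=0xb2 x1=0xf3 x2=0xb2 x3=0xf3  N=1 Z=0
after  5: x0=0xb2 x1=0xf3 x2=0xb2 x3=0xb2  N=1 Z=0
after  6: x0=0xb2 x1=0xf3 x2=0xb2 x3=0x64  N=0 Z=0
after  7: x0=0xd6 x1=0xf3 x2=0xb2 x3=0x64  N=1 Z=0
after  8: x0=0xd6 x1=0xf3 x2=0x41 x3=0x64  N=0 Z=0
after  9: x0=0x25 x1=0xf3 x2=0x41 x3=0x64  N=0 Z=0
after 10: x0=0xa5 x1=0xf3 x2=0x41 x3=0x64  N=1 Z=0
-- IRQ taken; context saved, return-PC = 11 --
mismatch: x2: reported 0x45 vs actual 0x41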